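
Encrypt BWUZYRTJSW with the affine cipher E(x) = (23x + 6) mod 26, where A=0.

DSYJMHBFES

B(1): 23·1+6=29≡3 → D
W(22): 23·22+6=512≡18 → S
U(20): 23·20+6=466≡24 → Y
Z(25): 23·25+6=581≡9 → J
Y(24): 23·24+6=558≡12 → M
R(17): 23·17+6=397≡7 → H
T(19): 23·19+6=443≡1 → B
J(9): 23·9+6=213≡5 → F
S(18): 23·18+6=420≡4 → E
W(22): 23·22+6=512≡18 → S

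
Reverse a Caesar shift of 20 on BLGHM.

HRMNS

B(1): 1−20=-19≡7 → H
L(11): 11−20=-9≡17 → R
G(6): 6−20=-14≡12 → M
H(7): 7−20=-13≡13 → N
M(12): 12−20=-8≡18 → S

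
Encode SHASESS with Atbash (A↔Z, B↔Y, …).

S(18) → H(7)
H(7) → S(18)
A(0) → Z(25)
S(18) → H(7)
E(4) → V(21)
S(18) → H(7)
S(18) → H(7)

HSZHVHH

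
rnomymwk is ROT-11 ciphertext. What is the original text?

r(17): 17−11=6 → g
n(13): 13−11=2 → c
o(14): 14−11=3 → d
m(12): 12−11=1 → b
y(24): 24−11=13 → n
m(12): 12−11=1 → b
w(22): 22−11=11 → l
k(10): 10−11=-1≡25 → z

gcdbnblz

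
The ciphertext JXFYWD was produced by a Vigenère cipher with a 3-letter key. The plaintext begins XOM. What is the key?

Subtract each crib letter from the matching ciphertext letter (mod 26):
J(9)−X(23)=-14≡12 → M
X(23)−O(14)=9 → J
F(5)−M(12)=-7≡19 → T

MJT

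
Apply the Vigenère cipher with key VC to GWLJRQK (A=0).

BYGLMSF

Repeat the key across the message: VCVCVCV
G(6)+V(21): 27≡1 → B
W(22)+C(2): 24 → Y
L(11)+V(21): 32≡6 → G
J(9)+C(2): 11 → L
R(17)+V(21): 38≡12 → M
Q(16)+C(2): 18 → S
K(10)+V(21): 31≡5 → F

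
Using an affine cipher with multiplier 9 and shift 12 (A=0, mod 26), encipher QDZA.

Q(16): 9·16+12=156≡0 → A
D(3): 9·3+12=39≡13 → N
Z(25): 9·25+12=237≡3 → D
A(0): 9·0+12=12 → M

ANDM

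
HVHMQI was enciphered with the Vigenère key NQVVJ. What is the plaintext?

UFMRHV

Repeat the key across the ciphertext: NQVVJN
H(7)−N(13): -6≡20 → U
V(21)−Q(16): 5 → F
H(7)−V(21): -14≡12 → M
M(12)−V(21): -9≡17 → R
Q(16)−J(9): 7 → H
I(8)−N(13): -5≡21 → V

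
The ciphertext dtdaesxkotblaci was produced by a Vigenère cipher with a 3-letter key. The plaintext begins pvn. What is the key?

Subtract each crib letter from the matching ciphertext letter (mod 26):
d(3)−p(15)=-12≡14 → o
t(19)−v(21)=-2≡24 → y
d(3)−n(13)=-10≡16 → q

oyq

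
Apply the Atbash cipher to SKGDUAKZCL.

S(18) → H(7)
K(10) → P(15)
G(6) → T(19)
D(3) → W(22)
U(20) → F(5)
A(0) → Z(25)
K(10) → P(15)
Z(25) → A(0)
C(2) → X(23)
L(11) → O(14)

HPTWFZPAXO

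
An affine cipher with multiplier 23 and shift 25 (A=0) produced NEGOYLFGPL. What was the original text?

The inverse of 23 mod 26 is 17, since 23·17=391≡1. Apply D(y)=17·(y−25) mod 26:
N(13): 17·(13−25)=-204≡4 → E
E(4): 17·(4−25)=-357≡7 → H
G(6): 17·(6−25)=-323≡15 → P
O(14): 17·(14−25)=-187≡21 → V
Y(24): 17·(24−25)=-17≡9 → J
L(11): 17·(11−25)=-238≡22 → W
F(5): 17·(5−25)=-340≡24 → Y
G(6): 17·(6−25)=-323≡15 → P
P(15): 17·(15−25)=-170≡12 → M
L(11): 17·(11−25)=-238≡22 → W

EHPVJWYPMW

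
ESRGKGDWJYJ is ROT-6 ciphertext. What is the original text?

E(4): 4−6=-2≡24 → Y
S(18): 18−6=12 → M
R(17): 17−6=11 → L
G(6): 6−6=0 → A
K(10): 10−6=4 → E
G(6): 6−6=0 → A
D(3): 3−6=-3≡23 → X
W(22): 22−6=16 → Q
J(9): 9−6=3 → D
Y(24): 24−6=18 → S
J(9): 9−6=3 → D

YMLAEAXQDSD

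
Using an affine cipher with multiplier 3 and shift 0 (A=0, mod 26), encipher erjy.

e(4): 3·4+0=12 → m
r(17): 3·17+0=51≡25 → z
j(9): 3·9+0=27≡1 → b
y(24): 3·24+0=72≡20 → u

mzbu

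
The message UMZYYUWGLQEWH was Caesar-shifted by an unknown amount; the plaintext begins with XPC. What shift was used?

23

From the crib: U(20)−X(23)=-3≡23, so the shift is 23.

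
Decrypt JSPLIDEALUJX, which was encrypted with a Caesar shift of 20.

PYVROJKGRAPD

J(9): 9−20=-11≡15 → P
S(18): 18−20=-2≡24 → Y
P(15): 15−20=-5≡21 → V
L(11): 11−20=-9≡17 → R
I(8): 8−20=-12≡14 → O
D(3): 3−20=-17≡9 → J
E(4): 4−20=-16≡10 → K
A(0): 0−20=-20≡6 → G
L(11): 11−20=-9≡17 → R
U(20): 20−20=0 → A
J(9): 9−20=-11≡15 → P
X(23): 23−20=3 → D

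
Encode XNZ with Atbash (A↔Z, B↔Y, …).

X(23) → C(2)
N(13) → M(12)
Z(25) → A(0)

CMA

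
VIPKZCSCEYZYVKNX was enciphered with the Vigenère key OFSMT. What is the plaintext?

HDXYGONKSFLTDYUJ

Repeat the key across the ciphertext: OFSMTOFSMTOFSMTO
V(21)−O(14): 7 → H
I(8)−F(5): 3 → D
P(15)−S(18): -3≡23 → X
K(10)−M(12): -2≡24 → Y
Z(25)−T(19): 6 → G
C(2)−O(14): -12≡14 → O
S(18)−F(5): 13 → N
C(2)−S(18): -16≡10 → K
E(4)−M(12): -8≡18 → S
Y(24)−T(19): 5 → F
Z(25)−O(14): 11 → L
Y(24)−F(5): 19 → T
V(21)−S(18): 3 → D
K(10)−M(12): -2≡24 → Y
N(13)−T(19): -6≡20 → U
X(23)−O(14): 9 → J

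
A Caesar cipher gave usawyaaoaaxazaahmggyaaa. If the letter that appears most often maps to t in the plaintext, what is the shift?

7

The most frequent ciphertext letter is a (appears 11 times).
a is position 0; t is position 19.
Shift = -19≡7.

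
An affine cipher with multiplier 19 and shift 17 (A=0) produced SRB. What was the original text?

The inverse of 19 mod 26 is 11, since 19·11=209≡1. Apply D(y)=11·(y−17) mod 26:
S(18): 11·(18−17)=11 → L
R(17): 11·(17−17)=0 → A
B(1): 11·(1−17)=-176≡6 → G

LAG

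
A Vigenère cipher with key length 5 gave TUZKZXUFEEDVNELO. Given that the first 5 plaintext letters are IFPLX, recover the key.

LPKZC

Subtract each crib letter from the matching ciphertext letter (mod 26):
T(19)−I(8)=11 → L
U(20)−F(5)=15 → P
Z(25)−P(15)=10 → K
K(10)−L(11)=-1≡25 → Z
Z(25)−X(23)=2 → C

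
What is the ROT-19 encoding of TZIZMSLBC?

MSBSFLEUV

T(19): 19+19=38≡12 → M
Z(25): 25+19=44≡18 → S
I(8): 8+19=27≡1 → B
Z(25): 25+19=44≡18 → S
M(12): 12+19=31≡5 → F
S(18): 18+19=37≡11 → L
L(11): 11+19=30≡4 → E
B(1): 1+19=20 → U
C(2): 2+19=21 → V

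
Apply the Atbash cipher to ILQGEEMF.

ROJTVVNU

I(8) → R(17)
L(11) → O(14)
Q(16) → J(9)
G(6) → T(19)
E(4) → V(21)
E(4) → V(21)
M(12) → N(13)
F(5) → U(20)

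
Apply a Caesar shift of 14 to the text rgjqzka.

r(17): 17+14=31≡5 → f
g(6): 6+14=20 → u
j(9): 9+14=23 → x
q(16): 16+14=30≡4 → e
z(25): 25+14=39≡13 → n
k(10): 10+14=24 → y
a(0): 0+14=14 → o

fuxenyo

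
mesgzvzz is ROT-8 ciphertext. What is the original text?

m(12): 12−8=4 → e
e(4): 4−8=-4≡22 → w
s(18): 18−8=10 → k
g(6): 6−8=-2≡24 → y
z(25): 25−8=17 → r
v(21): 21−8=13 → n
z(25): 25−8=17 → r
z(25): 25−8=17 → r

ewkyrnrr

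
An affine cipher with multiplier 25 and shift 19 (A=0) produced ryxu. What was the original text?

The inverse of 25 mod 26 is 25, since 25·25=625≡1. Apply D(y)=25·(y−19) mod 26:
r(17): 25·(17−19)=-50≡2 → c
y(24): 25·(24−19)=125≡21 → v
x(23): 25·(23−19)=100≡22 → w
u(20): 25·(20−19)=25 → z

cvwz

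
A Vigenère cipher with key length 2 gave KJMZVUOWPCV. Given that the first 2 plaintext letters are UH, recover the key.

Subtract each crib letter from the matching ciphertext letter (mod 26):
K(10)−U(20)=-10≡16 → Q
J(9)−H(7)=2 → C

QC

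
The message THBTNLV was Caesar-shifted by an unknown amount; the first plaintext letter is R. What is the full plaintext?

RFZRLJT

From the crib: T(19)−R(17)=2, so the shift is 2.
Subtract 2 from each ciphertext letter:
T(19): 19−2=17 → R
H(7): 7−2=5 → F
B(1): 1−2=-1≡25 → Z
T(19): 19−2=17 → R
N(13): 13−2=11 → L
L(11): 11−2=9 → J
V(21): 21−2=19 → T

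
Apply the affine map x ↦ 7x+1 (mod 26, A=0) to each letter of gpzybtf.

g(6): 7·6+1=43≡17 → r
p(15): 7·15+1=106≡2 → c
z(25): 7·25+1=176≡20 → u
y(24): 7·24+1=169≡13 → n
b(1): 7·1+1=8 → i
t(19): 7·19+1=134≡4 → e
f(5): 7·5+1=36≡10 → k

rcuniek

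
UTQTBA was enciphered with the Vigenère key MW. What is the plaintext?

IXEXPE

Repeat the key across the ciphertext: MWMWMW
U(20)−M(12): 8 → I
T(19)−W(22): -3≡23 → X
Q(16)−M(12): 4 → E
T(19)−W(22): -3≡23 → X
B(1)−M(12): -11≡15 → P
A(0)−W(22): -22≡4 → E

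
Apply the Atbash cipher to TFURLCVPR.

GUFIOXEKI

T(19) → G(6)
F(5) → U(20)
U(20) → F(5)
R(17) → I(8)
L(11) → O(14)
C(2) → X(23)
V(21) → E(4)
P(15) → K(10)
R(17) → I(8)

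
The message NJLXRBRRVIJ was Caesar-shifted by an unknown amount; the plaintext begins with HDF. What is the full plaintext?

HDFRLVLLPCD

From the crib: N(13)−H(7)=6, so the shift is 6.
Subtract 6 from each ciphertext letter:
N(13): 13−6=7 → H
J(9): 9−6=3 → D
L(11): 11−6=5 → F
X(23): 23−6=17 → R
R(17): 17−6=11 → L
B(1): 1−6=-5≡21 → V
R(17): 17−6=11 → L
R(17): 17−6=11 → L
V(21): 21−6=15 → P
I(8): 8−6=2 → C
J(9): 9−6=3 → D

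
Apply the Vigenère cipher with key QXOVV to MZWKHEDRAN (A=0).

CWKFCUAFVI

Repeat the key across the message: QXOVVQXOVV
M(12)+Q(16): 28≡2 → C
Z(25)+X(23): 48≡22 → W
W(22)+O(14): 36≡10 → K
K(10)+V(21): 31≡5 → F
H(7)+V(21): 28≡2 → C
E(4)+Q(16): 20 → U
D(3)+X(23): 26≡0 → A
R(17)+O(14): 31≡5 → F
A(0)+V(21): 21 → V
N(13)+V(21): 34≡8 → I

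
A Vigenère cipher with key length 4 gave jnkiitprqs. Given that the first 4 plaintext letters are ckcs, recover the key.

hdiq

Subtract each crib letter from the matching ciphertext letter (mod 26):
j(9)−c(2)=7 → h
n(13)−k(10)=3 → d
k(10)−c(2)=8 → i
i(8)−s(18)=-10≡16 → q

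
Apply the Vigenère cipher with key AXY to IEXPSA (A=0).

IBVPPY

Repeat the key across the message: AXYAXY
I(8)+A(0): 8 → I
E(4)+X(23): 27≡1 → B
X(23)+Y(24): 47≡21 → V
P(15)+A(0): 15 → P
S(18)+X(23): 41≡15 → P
A(0)+Y(24): 24 → Y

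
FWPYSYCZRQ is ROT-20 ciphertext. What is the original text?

F(5): 5−20=-15≡11 → L
W(22): 22−20=2 → C
P(15): 15−20=-5≡21 → V
Y(24): 24−20=4 → E
S(18): 18−20=-2≡24 → Y
Y(24): 24−20=4 → E
C(2): 2−20=-18≡8 → I
Z(25): 25−20=5 → F
R(17): 17−20=-3≡23 → X
Q(16): 16−20=-4≡22 → W

LCVEYEIFXW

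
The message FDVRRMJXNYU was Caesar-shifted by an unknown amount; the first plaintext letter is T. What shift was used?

12

From the crib: F(5)−T(19)=-14≡12, so the shift is 12.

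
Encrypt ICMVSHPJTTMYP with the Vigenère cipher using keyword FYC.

Repeat the key across the message: FYCFYCFYCFYCF
I(8)+F(5): 13 → N
C(2)+Y(24): 26≡0 → A
M(12)+C(2): 14 → O
V(21)+F(5): 26≡0 → A
S(18)+Y(24): 42≡16 → Q
H(7)+C(2): 9 → J
P(15)+F(5): 20 → U
J(9)+Y(24): 33≡7 → H
T(19)+C(2): 21 → V
T(19)+F(5): 24 → Y
M(12)+Y(24): 36≡10 → K
Y(24)+C(2): 26≡0 → A
P(15)+F(5): 20 → U

NAOAQJUHVYKAU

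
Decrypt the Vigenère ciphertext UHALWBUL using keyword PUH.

FNTWCUFR

Repeat the key across the ciphertext: PUHPUHPU
U(20)−P(15): 5 → F
H(7)−U(20): -13≡13 → N
A(0)−H(7): -7≡19 → T
L(11)−P(15): -4≡22 → W
W(22)−U(20): 2 → C
B(1)−H(7): -6≡20 → U
U(20)−P(15): 5 → F
L(11)−U(20): -9≡17 → R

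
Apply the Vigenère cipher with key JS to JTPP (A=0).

SLYH

Repeat the key across the message: JSJS
J(9)+J(9): 18 → S
T(19)+S(18): 37≡11 → L
P(15)+J(9): 24 → Y
P(15)+S(18): 33≡7 → H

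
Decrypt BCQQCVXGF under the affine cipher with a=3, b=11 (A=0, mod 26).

The inverse of 3 mod 26 is 9, since 3·9=27≡1. Apply D(y)=9·(y−11) mod 26:
B(1): 9·(1−11)=-90≡14 → O
C(2): 9·(2−11)=-81≡23 → X
Q(16): 9·(16−11)=45≡19 → T
Q(16): 9·(16−11)=45≡19 → T
C(2): 9·(2−11)=-81≡23 → X
V(21): 9·(21−11)=90≡12 → M
X(23): 9·(23−11)=108≡4 → E
G(6): 9·(6−11)=-45≡7 → H
F(5): 9·(5−11)=-54≡24 → Y

OXTTXMEHY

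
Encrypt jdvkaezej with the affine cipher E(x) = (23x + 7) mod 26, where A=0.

gywdhvkvg

j(9): 23·9+7=214≡6 → g
d(3): 23·3+7=76≡24 → y
v(21): 23·21+7=490≡22 → w
k(10): 23·10+7=237≡3 → d
a(0): 23·0+7=7 → h
e(4): 23·4+7=99≡21 → v
z(25): 23·25+7=582≡10 → k
e(4): 23·4+7=99≡21 → v
j(9): 23·9+7=214≡6 → g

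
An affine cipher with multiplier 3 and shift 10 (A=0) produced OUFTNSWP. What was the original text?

The inverse of 3 mod 26 is 9, since 3·9=27≡1. Apply D(y)=9·(y−10) mod 26:
O(14): 9·(14−10)=36≡10 → K
U(20): 9·(20−10)=90≡12 → M
F(5): 9·(5−10)=-45≡7 → H
T(19): 9·(19−10)=81≡3 → D
N(13): 9·(13−10)=27≡1 → B
S(18): 9·(18−10)=72≡20 → U
W(22): 9·(22−10)=108≡4 → E
P(15): 9·(15−10)=45≡19 → T

KMHDBUET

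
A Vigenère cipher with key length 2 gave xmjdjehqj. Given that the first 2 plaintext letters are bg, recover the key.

wg

Subtract each crib letter from the matching ciphertext letter (mod 26):
x(23)−b(1)=22 → w
m(12)−g(6)=6 → g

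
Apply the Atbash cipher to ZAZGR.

AZATI

Z(25) → A(0)
A(0) → Z(25)
Z(25) → A(0)
G(6) → T(19)
R(17) → I(8)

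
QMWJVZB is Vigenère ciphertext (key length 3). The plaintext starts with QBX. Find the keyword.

Subtract each crib letter from the matching ciphertext letter (mod 26):
Q(16)−Q(16)=0 → A
M(12)−B(1)=11 → L
W(22)−X(23)=-1≡25 → Z

ALZ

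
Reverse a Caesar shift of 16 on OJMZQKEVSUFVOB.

YTWJAUOFCEPFYL

O(14): 14−16=-2≡24 → Y
J(9): 9−16=-7≡19 → T
M(12): 12−16=-4≡22 → W
Z(25): 25−16=9 → J
Q(16): 16−16=0 → A
K(10): 10−16=-6≡20 → U
E(4): 4−16=-12≡14 → O
V(21): 21−16=5 → F
S(18): 18−16=2 → C
U(20): 20−16=4 → E
F(5): 5−16=-11≡15 → P
V(21): 21−16=5 → F
O(14): 14−16=-2≡24 → Y
B(1): 1−16=-15≡11 → L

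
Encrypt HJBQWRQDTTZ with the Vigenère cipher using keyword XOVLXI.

EXWBTZNROEW

Repeat the key across the message: XOVLXIXOVLX
H(7)+X(23): 30≡4 → E
J(9)+O(14): 23 → X
B(1)+V(21): 22 → W
Q(16)+L(11): 27≡1 → B
W(22)+X(23): 45≡19 → T
R(17)+I(8): 25 → Z
Q(16)+X(23): 39≡13 → N
D(3)+O(14): 17 → R
T(19)+V(21): 40≡14 → O
T(19)+L(11): 30≡4 → E
Z(25)+X(23): 48≡22 → W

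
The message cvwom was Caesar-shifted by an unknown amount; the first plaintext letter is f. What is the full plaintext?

fyzrp

From the crib: c(2)−f(5)=-3≡23, so the shift is 23.
Subtract 23 from each ciphertext letter:
c(2): 2−23=-21≡5 → f
v(21): 21−23=-2≡24 → y
w(22): 22−23=-1≡25 → z
o(14): 14−23=-9≡17 → r
m(12): 12−23=-11≡15 → p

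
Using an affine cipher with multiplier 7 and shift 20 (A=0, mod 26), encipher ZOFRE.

NODJW

Z(25): 7·25+20=195≡13 → N
O(14): 7·14+20=118≡14 → O
F(5): 7·5+20=55≡3 → D
R(17): 7·17+20=139≡9 → J
E(4): 7·4+20=48≡22 → W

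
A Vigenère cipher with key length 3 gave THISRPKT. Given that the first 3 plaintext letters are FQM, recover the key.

ORW

Subtract each crib letter from the matching ciphertext letter (mod 26):
T(19)−F(5)=14 → O
H(7)−Q(16)=-9≡17 → R
I(8)−M(12)=-4≡22 → W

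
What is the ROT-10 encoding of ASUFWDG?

KCEPGNQ

A(0): 0+10=10 → K
S(18): 18+10=28≡2 → C
U(20): 20+10=30≡4 → E
F(5): 5+10=15 → P
W(22): 22+10=32≡6 → G
D(3): 3+10=13 → N
G(6): 6+10=16 → Q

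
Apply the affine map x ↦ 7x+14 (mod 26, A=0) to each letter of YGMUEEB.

Y(24): 7·24+14=182≡0 → A
G(6): 7·6+14=56≡4 → E
M(12): 7·12+14=98≡20 → U
U(20): 7·20+14=154≡24 → Y
E(4): 7·4+14=42≡16 → Q
E(4): 7·4+14=42≡16 → Q
B(1): 7·1+14=21 → V

AEUYQQV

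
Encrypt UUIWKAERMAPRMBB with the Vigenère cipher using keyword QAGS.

Repeat the key across the message: QAGSQAGSQAGSQAG
U(20)+Q(16): 36≡10 → K
U(20)+A(0): 20 → U
I(8)+G(6): 14 → O
W(22)+S(18): 40≡14 → O
K(10)+Q(16): 26≡0 → A
A(0)+A(0): 0 → A
E(4)+G(6): 10 → K
R(17)+S(18): 35≡9 → J
M(12)+Q(16): 28≡2 → C
A(0)+A(0): 0 → A
P(15)+G(6): 21 → V
R(17)+S(18): 35≡9 → J
M(12)+Q(16): 28≡2 → C
B(1)+A(0): 1 → B
B(1)+G(6): 7 → H

KUOOAAKJCAVJCBH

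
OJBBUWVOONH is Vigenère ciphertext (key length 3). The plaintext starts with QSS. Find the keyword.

YRJ

Subtract each crib letter from the matching ciphertext letter (mod 26):
O(14)−Q(16)=-2≡24 → Y
J(9)−S(18)=-9≡17 → R
B(1)−S(18)=-17≡9 → J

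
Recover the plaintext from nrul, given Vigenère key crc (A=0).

lasj

Repeat the key across the ciphertext: crcc
n(13)−c(2): 11 → l
r(17)−r(17): 0 → a
u(20)−c(2): 18 → s
l(11)−c(2): 9 → j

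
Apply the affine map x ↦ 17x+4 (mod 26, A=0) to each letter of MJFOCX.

ABLIMF

M(12): 17·12+4=208≡0 → A
J(9): 17·9+4=157≡1 → B
F(5): 17·5+4=89≡11 → L
O(14): 17·14+4=242≡8 → I
C(2): 17·2+4=38≡12 → M
X(23): 17·23+4=395≡5 → F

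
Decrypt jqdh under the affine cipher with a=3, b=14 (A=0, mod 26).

The inverse of 3 mod 26 is 9, since 3·9=27≡1. Apply D(y)=9·(y−14) mod 26:
j(9): 9·(9−14)=-45≡7 → h
q(16): 9·(16−14)=18 → s
d(3): 9·(3−14)=-99≡5 → f
h(7): 9·(7−14)=-63≡15 → p

hsfp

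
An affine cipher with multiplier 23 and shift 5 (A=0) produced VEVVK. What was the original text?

MJMMH

The inverse of 23 mod 26 is 17, since 23·17=391≡1. Apply D(y)=17·(y−5) mod 26:
V(21): 17·(21−5)=272≡12 → M
E(4): 17·(4−5)=-17≡9 → J
V(21): 17·(21−5)=272≡12 → M
V(21): 17·(21−5)=272≡12 → M
K(10): 17·(10−5)=85≡7 → H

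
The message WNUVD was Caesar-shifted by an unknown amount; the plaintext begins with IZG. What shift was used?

From the crib: W(22)−I(8)=14, so the shift is 14.

14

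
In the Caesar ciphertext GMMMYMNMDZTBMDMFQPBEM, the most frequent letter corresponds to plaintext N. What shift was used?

The most frequent ciphertext letter is M (appears 8 times).
M is position 12; N is position 13.
Shift = -1≡25.

25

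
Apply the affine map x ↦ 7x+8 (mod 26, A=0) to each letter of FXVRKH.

RNZXAF

F(5): 7·5+8=43≡17 → R
X(23): 7·23+8=169≡13 → N
V(21): 7·21+8=155≡25 → Z
R(17): 7·17+8=127≡23 → X
K(10): 7·10+8=78≡0 → A
H(7): 7·7+8=57≡5 → F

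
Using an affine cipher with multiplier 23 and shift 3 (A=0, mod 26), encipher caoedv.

xdnrus

c(2): 23·2+3=49≡23 → x
a(0): 23·0+3=3 → d
o(14): 23·14+3=325≡13 → n
e(4): 23·4+3=95≡17 → r
d(3): 23·3+3=72≡20 → u
v(21): 23·21+3=486≡18 → s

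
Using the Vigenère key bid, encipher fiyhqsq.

Repeat the key across the message: bidbidb
f(5)+b(1): 6 → g
i(8)+i(8): 16 → q
y(24)+d(3): 27≡1 → b
h(7)+b(1): 8 → i
q(16)+i(8): 24 → y
s(18)+d(3): 21 → v
q(16)+b(1): 17 → r

gqbiyvr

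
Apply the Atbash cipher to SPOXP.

HKLCK

S(18) → H(7)
P(15) → K(10)
O(14) → L(11)
X(23) → C(2)
P(15) → K(10)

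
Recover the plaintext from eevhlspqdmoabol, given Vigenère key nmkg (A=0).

rslbygfkqaeuocb

Repeat the key across the ciphertext: nmkgnmkgnmkgnmk
e(4)−n(13): -9≡17 → r
e(4)−m(12): -8≡18 → s
v(21)−k(10): 11 → l
h(7)−g(6): 1 → b
l(11)−n(13): -2≡24 → y
s(18)−m(12): 6 → g
p(15)−k(10): 5 → f
q(16)−g(6): 10 → k
d(3)−n(13): -10≡16 → q
m(12)−m(12): 0 → a
o(14)−k(10): 4 → e
a(0)−g(6): -6≡20 → u
b(1)−n(13): -12≡14 → o
o(14)−m(12): 2 → c
l(11)−k(10): 1 → b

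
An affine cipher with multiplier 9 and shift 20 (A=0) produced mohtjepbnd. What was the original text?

The inverse of 9 mod 26 is 3, since 9·3=27≡1. Apply D(y)=3·(y−20) mod 26:
m(12): 3·(12−20)=-24≡2 → c
o(14): 3·(14−20)=-18≡8 → i
h(7): 3·(7−20)=-39≡13 → n
t(19): 3·(19−20)=-3≡23 → x
j(9): 3·(9−20)=-33≡19 → t
e(4): 3·(4−20)=-48≡4 → e
p(15): 3·(15−20)=-15≡11 → l
b(1): 3·(1−20)=-57≡21 → v
n(13): 3·(13−20)=-21≡5 → f
d(3): 3·(3−20)=-51≡1 → b

cinxtelvfb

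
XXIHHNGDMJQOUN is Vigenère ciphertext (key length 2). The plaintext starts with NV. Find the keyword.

KC

Subtract each crib letter from the matching ciphertext letter (mod 26):
X(23)−N(13)=10 → K
X(23)−V(21)=2 → C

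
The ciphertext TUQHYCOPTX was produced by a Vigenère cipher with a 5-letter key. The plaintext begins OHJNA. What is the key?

FNHUY

Subtract each crib letter from the matching ciphertext letter (mod 26):
T(19)−O(14)=5 → F
U(20)−H(7)=13 → N
Q(16)−J(9)=7 → H
H(7)−N(13)=-6≡20 → U
Y(24)−A(0)=24 → Y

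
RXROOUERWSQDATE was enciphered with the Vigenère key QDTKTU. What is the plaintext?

Repeat the key across the ciphertext: QDTKTUQDTKTUQDT
R(17)−Q(16): 1 → B
X(23)−D(3): 20 → U
R(17)−T(19): -2≡24 → Y
O(14)−K(10): 4 → E
O(14)−T(19): -5≡21 → V
U(20)−U(20): 0 → A
E(4)−Q(16): -12≡14 → O
R(17)−D(3): 14 → O
W(22)−T(19): 3 → D
S(18)−K(10): 8 → I
Q(16)−T(19): -3≡23 → X
D(3)−U(20): -17≡9 → J
A(0)−Q(16): -16≡10 → K
T(19)−D(3): 16 → Q
E(4)−T(19): -15≡11 → L

BUYEVAOODIXJKQL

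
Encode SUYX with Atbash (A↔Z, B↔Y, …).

S(18) → H(7)
U(20) → F(5)
Y(24) → B(1)
X(23) → C(2)

HFBC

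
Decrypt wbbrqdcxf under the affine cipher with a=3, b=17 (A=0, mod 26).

The inverse of 3 mod 26 is 9, since 3·9=27≡1. Apply D(y)=9·(y−17) mod 26:
w(22): 9·(22−17)=45≡19 → t
b(1): 9·(1−17)=-144≡12 → m
b(1): 9·(1−17)=-144≡12 → m
r(17): 9·(17−17)=0 → a
q(16): 9·(16−17)=-9≡17 → r
d(3): 9·(3−17)=-126≡4 → e
c(2): 9·(2−17)=-135≡21 → v
x(23): 9·(23−17)=54≡2 → c
f(5): 9·(5−17)=-108≡22 → w

tmmarevcw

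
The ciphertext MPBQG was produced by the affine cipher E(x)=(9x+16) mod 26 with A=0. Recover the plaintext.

The inverse of 9 mod 26 is 3, since 9·3=27≡1. Apply D(y)=3·(y−16) mod 26:
M(12): 3·(12−16)=-12≡14 → O
P(15): 3·(15−16)=-3≡23 → X
B(1): 3·(1−16)=-45≡7 → H
Q(16): 3·(16−16)=0 → A
G(6): 3·(6−16)=-30≡22 → W

OXHAW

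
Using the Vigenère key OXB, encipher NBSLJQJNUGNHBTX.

Repeat the key across the message: OXBOXBOXBOXBOXB
N(13)+O(14): 27≡1 → B
B(1)+X(23): 24 → Y
S(18)+B(1): 19 → T
L(11)+O(14): 25 → Z
J(9)+X(23): 32≡6 → G
Q(16)+B(1): 17 → R
J(9)+O(14): 23 → X
N(13)+X(23): 36≡10 → K
U(20)+B(1): 21 → V
G(6)+O(14): 20 → U
N(13)+X(23): 36≡10 → K
H(7)+B(1): 8 → I
B(1)+O(14): 15 → P
T(19)+X(23): 42≡16 → Q
X(23)+B(1): 24 → Y

BYTZGRXKVUKIPQY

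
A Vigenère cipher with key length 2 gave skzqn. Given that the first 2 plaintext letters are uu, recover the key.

yq

Subtract each crib letter from the matching ciphertext letter (mod 26):
s(18)−u(20)=-2≡24 → y
k(10)−u(20)=-10≡16 → q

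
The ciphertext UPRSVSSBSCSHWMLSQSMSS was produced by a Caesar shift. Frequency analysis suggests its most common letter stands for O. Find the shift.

The most frequent ciphertext letter is S (appears 9 times).
S is position 18; O is position 14.
Shift = 4.

4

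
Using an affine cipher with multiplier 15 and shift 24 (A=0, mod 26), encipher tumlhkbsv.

xmwhzsnib

t(19): 15·19+24=309≡23 → x
u(20): 15·20+24=324≡12 → m
m(12): 15·12+24=204≡22 → w
l(11): 15·11+24=189≡7 → h
h(7): 15·7+24=129≡25 → z
k(10): 15·10+24=174≡18 → s
b(1): 15·1+24=39≡13 → n
s(18): 15·18+24=294≡8 → i
v(21): 15·21+24=339≡1 → b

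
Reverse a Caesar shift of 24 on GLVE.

G(6): 6−24=-18≡8 → I
L(11): 11−24=-13≡13 → N
V(21): 21−24=-3≡23 → X
E(4): 4−24=-20≡6 → G

INXG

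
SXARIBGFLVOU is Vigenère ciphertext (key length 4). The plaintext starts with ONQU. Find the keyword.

Subtract each crib letter from the matching ciphertext letter (mod 26):
S(18)−O(14)=4 → E
X(23)−N(13)=10 → K
A(0)−Q(16)=-16≡10 → K
R(17)−U(20)=-3≡23 → X

EKKX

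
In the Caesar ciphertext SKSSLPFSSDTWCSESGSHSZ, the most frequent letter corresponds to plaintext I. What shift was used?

10

The most frequent ciphertext letter is S (appears 9 times).
S is position 18; I is position 8.
Shift = 10.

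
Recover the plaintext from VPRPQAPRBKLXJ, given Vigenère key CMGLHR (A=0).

TDLEJJNFVZEGH

Repeat the key across the ciphertext: CMGLHRCMGLHRC
V(21)−C(2): 19 → T
P(15)−M(12): 3 → D
R(17)−G(6): 11 → L
P(15)−L(11): 4 → E
Q(16)−H(7): 9 → J
A(0)−R(17): -17≡9 → J
P(15)−C(2): 13 → N
R(17)−M(12): 5 → F
B(1)−G(6): -5≡21 → V
K(10)−L(11): -1≡25 → Z
L(11)−H(7): 4 → E
X(23)−R(17): 6 → G
J(9)−C(2): 7 → H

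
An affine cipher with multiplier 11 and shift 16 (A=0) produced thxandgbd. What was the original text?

The inverse of 11 mod 26 is 19, since 11·19=209≡1. Apply D(y)=19·(y−16) mod 26:
t(19): 19·(19−16)=57≡5 → f
h(7): 19·(7−16)=-171≡11 → l
x(23): 19·(23−16)=133≡3 → d
a(0): 19·(0−16)=-304≡8 → i
n(13): 19·(13−16)=-57≡21 → v
d(3): 19·(3−16)=-247≡13 → n
g(6): 19·(6−16)=-190≡18 → s
b(1): 19·(1−16)=-285≡1 → b
d(3): 19·(3−16)=-247≡13 → n

fldivnsbn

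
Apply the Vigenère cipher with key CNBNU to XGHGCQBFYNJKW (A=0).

ZTITWSOGLHLXX

Repeat the key across the message: CNBNUCNBNUCNB
X(23)+C(2): 25 → Z
G(6)+N(13): 19 → T
H(7)+B(1): 8 → I
G(6)+N(13): 19 → T
C(2)+U(20): 22 → W
Q(16)+C(2): 18 → S
B(1)+N(13): 14 → O
F(5)+B(1): 6 → G
Y(24)+N(13): 37≡11 → L
N(13)+U(20): 33≡7 → H
J(9)+C(2): 11 → L
K(10)+N(13): 23 → X
W(22)+B(1): 23 → X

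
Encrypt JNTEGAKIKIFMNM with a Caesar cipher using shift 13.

J(9): 9+13=22 → W
N(13): 13+13=26≡0 → A
T(19): 19+13=32≡6 → G
E(4): 4+13=17 → R
G(6): 6+13=19 → T
A(0): 0+13=13 → N
K(10): 10+13=23 → X
I(8): 8+13=21 → V
K(10): 10+13=23 → X
I(8): 8+13=21 → V
F(5): 5+13=18 → S
M(12): 12+13=25 → Z
N(13): 13+13=26≡0 → A
M(12): 12+13=25 → Z

WAGRTNXVXVSZAZ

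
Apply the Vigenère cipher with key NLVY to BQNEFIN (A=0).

Repeat the key across the message: NLVYNLV
B(1)+N(13): 14 → O
Q(16)+L(11): 27≡1 → B
N(13)+V(21): 34≡8 → I
E(4)+Y(24): 28≡2 → C
F(5)+N(13): 18 → S
I(8)+L(11): 19 → T
N(13)+V(21): 34≡8 → I

OBICSTI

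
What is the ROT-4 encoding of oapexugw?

o(14): 14+4=18 → s
a(0): 0+4=4 → e
p(15): 15+4=19 → t
e(4): 4+4=8 → i
x(23): 23+4=27≡1 → b
u(20): 20+4=24 → y
g(6): 6+4=10 → k
w(22): 22+4=26≡0 → a

setibyka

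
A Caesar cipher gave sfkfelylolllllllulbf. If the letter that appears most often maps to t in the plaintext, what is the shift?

18

The most frequent ciphertext letter is l (appears 10 times).
l is position 11; t is position 19.
Shift = -8≡18.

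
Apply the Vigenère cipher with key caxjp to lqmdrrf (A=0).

Repeat the key across the message: caxjpca
l(11)+c(2): 13 → n
q(16)+a(0): 16 → q
m(12)+x(23): 35≡9 → j
d(3)+j(9): 12 → m
r(17)+p(15): 32≡6 → g
r(17)+c(2): 19 → t
f(5)+a(0): 5 → f

nqjmgtf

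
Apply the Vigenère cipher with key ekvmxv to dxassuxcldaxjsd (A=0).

Repeat the key across the message: ekvmxvekvmxvekv
d(3)+e(4): 7 → h
x(23)+k(10): 33≡7 → h
a(0)+v(21): 21 → v
s(18)+m(12): 30≡4 → e
s(18)+x(23): 41≡15 → p
u(20)+v(21): 41≡15 → p
x(23)+e(4): 27≡1 → b
c(2)+k(10): 12 → m
l(11)+v(21): 32≡6 → g
d(3)+m(12): 15 → p
a(0)+x(23): 23 → x
x(23)+v(21): 44≡18 → s
j(9)+e(4): 13 → n
s(18)+k(10): 28≡2 → c
d(3)+v(21): 24 → y

hhveppbmgpxsncy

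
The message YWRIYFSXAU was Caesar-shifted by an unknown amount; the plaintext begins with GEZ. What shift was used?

18

From the crib: Y(24)−G(6)=18, so the shift is 18.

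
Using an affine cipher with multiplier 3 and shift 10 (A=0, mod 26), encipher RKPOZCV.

JODAHQV

R(17): 3·17+10=61≡9 → J
K(10): 3·10+10=40≡14 → O
P(15): 3·15+10=55≡3 → D
O(14): 3·14+10=52≡0 → A
Z(25): 3·25+10=85≡7 → H
C(2): 3·2+10=16 → Q
V(21): 3·21+10=73≡21 → V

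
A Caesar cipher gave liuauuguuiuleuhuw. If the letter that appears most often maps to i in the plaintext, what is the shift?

The most frequent ciphertext letter is u (appears 8 times).
u is position 20; i is position 8.
Shift = 12.

12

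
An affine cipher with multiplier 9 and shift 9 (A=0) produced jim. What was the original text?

The inverse of 9 mod 26 is 3, since 9·3=27≡1. Apply D(y)=3·(y−9) mod 26:
j(9): 3·(9−9)=0 → a
i(8): 3·(8−9)=-3≡23 → x
m(12): 3·(12−9)=9 → j

axj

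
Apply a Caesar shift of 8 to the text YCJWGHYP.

Y(24): 24+8=32≡6 → G
C(2): 2+8=10 → K
J(9): 9+8=17 → R
W(22): 22+8=30≡4 → E
G(6): 6+8=14 → O
H(7): 7+8=15 → P
Y(24): 24+8=32≡6 → G
P(15): 15+8=23 → X

GKREOPGX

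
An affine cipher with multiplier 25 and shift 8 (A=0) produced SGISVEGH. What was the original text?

QCAQNECB

The inverse of 25 mod 26 is 25, since 25·25=625≡1. Apply D(y)=25·(y−8) mod 26:
S(18): 25·(18−8)=250≡16 → Q
G(6): 25·(6−8)=-50≡2 → C
I(8): 25·(8−8)=0 → A
S(18): 25·(18−8)=250≡16 → Q
V(21): 25·(21−8)=325≡13 → N
E(4): 25·(4−8)=-100≡4 → E
G(6): 25·(6−8)=-50≡2 → C
H(7): 25·(7−8)=-25≡1 → B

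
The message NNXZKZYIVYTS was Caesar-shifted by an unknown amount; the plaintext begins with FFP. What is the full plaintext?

FFPRCRQANQLK

From the crib: N(13)−F(5)=8, so the shift is 8.
Subtract 8 from each ciphertext letter:
N(13): 13−8=5 → F
N(13): 13−8=5 → F
X(23): 23−8=15 → P
Z(25): 25−8=17 → R
K(10): 10−8=2 → C
Z(25): 25−8=17 → R
Y(24): 24−8=16 → Q
I(8): 8−8=0 → A
V(21): 21−8=13 → N
Y(24): 24−8=16 → Q
T(19): 19−8=11 → L
S(18): 18−8=10 → K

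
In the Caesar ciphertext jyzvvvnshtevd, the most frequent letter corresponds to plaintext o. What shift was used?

The most frequent ciphertext letter is v (appears 4 times).
v is position 21; o is position 14.
Shift = 7.

7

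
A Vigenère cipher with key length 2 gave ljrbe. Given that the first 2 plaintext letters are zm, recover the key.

mx

Subtract each crib letter from the matching ciphertext letter (mod 26):
l(11)−z(25)=-14≡12 → m
j(9)−m(12)=-3≡23 → x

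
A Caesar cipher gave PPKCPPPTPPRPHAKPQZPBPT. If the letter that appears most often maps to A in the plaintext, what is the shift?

15

The most frequent ciphertext letter is P (appears 11 times).
P is position 15; A is position 0.
Shift = 15.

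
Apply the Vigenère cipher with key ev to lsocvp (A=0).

pnsxzk

Repeat the key across the message: evevev
l(11)+e(4): 15 → p
s(18)+v(21): 39≡13 → n
o(14)+e(4): 18 → s
c(2)+v(21): 23 → x
v(21)+e(4): 25 → z
p(15)+v(21): 36≡10 → k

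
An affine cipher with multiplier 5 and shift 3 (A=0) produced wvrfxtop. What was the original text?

The inverse of 5 mod 26 is 21, since 5·21=105≡1. Apply D(y)=21·(y−3) mod 26:
w(22): 21·(22−3)=399≡9 → j
v(21): 21·(21−3)=378≡14 → o
r(17): 21·(17−3)=294≡8 → i
f(5): 21·(5−3)=42≡16 → q
x(23): 21·(23−3)=420≡4 → e
t(19): 21·(19−3)=336≡24 → y
o(14): 21·(14−3)=231≡23 → x
p(15): 21·(15−3)=252≡18 → s

joiqeyxs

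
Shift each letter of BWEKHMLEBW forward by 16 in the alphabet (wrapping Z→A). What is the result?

RMUAXCBURM

B(1): 1+16=17 → R
W(22): 22+16=38≡12 → M
E(4): 4+16=20 → U
K(10): 10+16=26≡0 → A
H(7): 7+16=23 → X
M(12): 12+16=28≡2 → C
L(11): 11+16=27≡1 → B
E(4): 4+16=20 → U
B(1): 1+16=17 → R
W(22): 22+16=38≡12 → M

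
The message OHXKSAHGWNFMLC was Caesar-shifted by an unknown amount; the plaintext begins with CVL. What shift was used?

12

From the crib: O(14)−C(2)=12, so the shift is 12.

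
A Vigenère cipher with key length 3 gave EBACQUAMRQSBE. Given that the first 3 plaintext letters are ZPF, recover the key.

FMV

Subtract each crib letter from the matching ciphertext letter (mod 26):
E(4)−Z(25)=-21≡5 → F
B(1)−P(15)=-14≡12 → M
A(0)−F(5)=-5≡21 → V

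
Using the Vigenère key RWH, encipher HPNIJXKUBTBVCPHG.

YLUZFEBQIKXCTLOX

Repeat the key across the message: RWHRWHRWHRWHRWHR
H(7)+R(17): 24 → Y
P(15)+W(22): 37≡11 → L
N(13)+H(7): 20 → U
I(8)+R(17): 25 → Z
J(9)+W(22): 31≡5 → F
X(23)+H(7): 30≡4 → E
K(10)+R(17): 27≡1 → B
U(20)+W(22): 42≡16 → Q
B(1)+H(7): 8 → I
T(19)+R(17): 36≡10 → K
B(1)+W(22): 23 → X
V(21)+H(7): 28≡2 → C
C(2)+R(17): 19 → T
P(15)+W(22): 37≡11 → L
H(7)+H(7): 14 → O
G(6)+R(17): 23 → X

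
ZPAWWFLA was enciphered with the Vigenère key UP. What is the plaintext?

FAGHCQRL

Repeat the key across the ciphertext: UPUPUPUP
Z(25)−U(20): 5 → F
P(15)−P(15): 0 → A
A(0)−U(20): -20≡6 → G
W(22)−P(15): 7 → H
W(22)−U(20): 2 → C
F(5)−P(15): -10≡16 → Q
L(11)−U(20): -9≡17 → R
A(0)−P(15): -15≡11 → L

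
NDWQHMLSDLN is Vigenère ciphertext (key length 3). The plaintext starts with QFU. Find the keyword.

Subtract each crib letter from the matching ciphertext letter (mod 26):
N(13)−Q(16)=-3≡23 → X
D(3)−F(5)=-2≡24 → Y
W(22)−U(20)=2 → C

XYC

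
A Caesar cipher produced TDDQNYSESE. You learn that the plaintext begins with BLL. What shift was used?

From the crib: T(19)−B(1)=18, so the shift is 18.

18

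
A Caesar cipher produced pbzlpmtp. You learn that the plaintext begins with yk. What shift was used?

From the crib: p(15)−y(24)=-9≡17, so the shift is 17.

17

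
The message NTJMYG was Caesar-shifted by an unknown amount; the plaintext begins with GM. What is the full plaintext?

From the crib: N(13)−G(6)=7, so the shift is 7.
Subtract 7 from each ciphertext letter:
N(13): 13−7=6 → G
T(19): 19−7=12 → M
J(9): 9−7=2 → C
M(12): 12−7=5 → F
Y(24): 24−7=17 → R
G(6): 6−7=-1≡25 → Z

GMCFRZ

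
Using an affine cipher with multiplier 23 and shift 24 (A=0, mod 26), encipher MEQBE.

OMCVM

M(12): 23·12+24=300≡14 → O
E(4): 23·4+24=116≡12 → M
Q(16): 23·16+24=392≡2 → C
B(1): 23·1+24=47≡21 → V
E(4): 23·4+24=116≡12 → M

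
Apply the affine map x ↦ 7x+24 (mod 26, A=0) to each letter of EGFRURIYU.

E(4): 7·4+24=52≡0 → A
G(6): 7·6+24=66≡14 → O
F(5): 7·5+24=59≡7 → H
R(17): 7·17+24=143≡13 → N
U(20): 7·20+24=164≡8 → I
R(17): 7·17+24=143≡13 → N
I(8): 7·8+24=80≡2 → C
Y(24): 7·24+24=192≡10 → K
U(20): 7·20+24=164≡8 → I

AOHNINCKI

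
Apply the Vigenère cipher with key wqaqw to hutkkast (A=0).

Repeat the key across the message: wqaqwwqa
h(7)+w(22): 29≡3 → d
u(20)+q(16): 36≡10 → k
t(19)+a(0): 19 → t
k(10)+q(16): 26≡0 → a
k(10)+w(22): 32≡6 → g
a(0)+w(22): 22 → w
s(18)+q(16): 34≡8 → i
t(19)+a(0): 19 → t

dktagwit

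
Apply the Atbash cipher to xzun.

x(23) → c(2)
z(25) → a(0)
u(20) → f(5)
n(13) → m(12)

cafm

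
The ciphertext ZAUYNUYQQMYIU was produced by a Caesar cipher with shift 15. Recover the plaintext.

Z(25): 25−15=10 → K
A(0): 0−15=-15≡11 → L
U(20): 20−15=5 → F
Y(24): 24−15=9 → J
N(13): 13−15=-2≡24 → Y
U(20): 20−15=5 → F
Y(24): 24−15=9 → J
Q(16): 16−15=1 → B
Q(16): 16−15=1 → B
M(12): 12−15=-3≡23 → X
Y(24): 24−15=9 → J
I(8): 8−15=-7≡19 → T
U(20): 20−15=5 → F

KLFJYFJBBXJTF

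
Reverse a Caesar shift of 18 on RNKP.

R(17): 17−18=-1≡25 → Z
N(13): 13−18=-5≡21 → V
K(10): 10−18=-8≡18 → S
P(15): 15−18=-3≡23 → X

ZVSX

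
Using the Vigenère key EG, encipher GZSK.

KFWQ

Repeat the key across the message: EGEG
G(6)+E(4): 10 → K
Z(25)+G(6): 31≡5 → F
S(18)+E(4): 22 → W
K(10)+G(6): 16 → Q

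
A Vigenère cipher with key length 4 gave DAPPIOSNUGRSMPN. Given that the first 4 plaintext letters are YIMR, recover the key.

Subtract each crib letter from the matching ciphertext letter (mod 26):
D(3)−Y(24)=-21≡5 → F
A(0)−I(8)=-8≡18 → S
P(15)−M(12)=3 → D
P(15)−R(17)=-2≡24 → Y

FSDY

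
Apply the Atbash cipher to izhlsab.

i(8) → r(17)
z(25) → a(0)
h(7) → s(18)
l(11) → o(14)
s(18) → h(7)
a(0) → z(25)
b(1) → y(24)

rasohzy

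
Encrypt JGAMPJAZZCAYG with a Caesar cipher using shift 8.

ROIUXRIHHKIGO

J(9): 9+8=17 → R
G(6): 6+8=14 → O
A(0): 0+8=8 → I
M(12): 12+8=20 → U
P(15): 15+8=23 → X
J(9): 9+8=17 → R
A(0): 0+8=8 → I
Z(25): 25+8=33≡7 → H
Z(25): 25+8=33≡7 → H
C(2): 2+8=10 → K
A(0): 0+8=8 → I
Y(24): 24+8=32≡6 → G
G(6): 6+8=14 → O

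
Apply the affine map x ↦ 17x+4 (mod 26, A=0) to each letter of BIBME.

B(1): 17·1+4=21 → V
I(8): 17·8+4=140≡10 → K
B(1): 17·1+4=21 → V
M(12): 17·12+4=208≡0 → A
E(4): 17·4+4=72≡20 → U

VKVAU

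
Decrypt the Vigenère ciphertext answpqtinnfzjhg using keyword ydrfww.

Repeat the key across the ciphertext: ydrfwwydrfwwydr
a(0)−y(24): -24≡2 → c
n(13)−d(3): 10 → k
s(18)−r(17): 1 → b
w(22)−f(5): 17 → r
p(15)−w(22): -7≡19 → t
q(16)−w(22): -6≡20 → u
t(19)−y(24): -5≡21 → v
i(8)−d(3): 5 → f
n(13)−r(17): -4≡22 → w
n(13)−f(5): 8 → i
f(5)−w(22): -17≡9 → j
z(25)−w(22): 3 → d
j(9)−y(24): -15≡11 → l
h(7)−d(3): 4 → e
g(6)−r(17): -11≡15 → p

ckbrtuvfwijdlep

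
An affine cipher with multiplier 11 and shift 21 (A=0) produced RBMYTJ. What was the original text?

CKLFOG

The inverse of 11 mod 26 is 19, since 11·19=209≡1. Apply D(y)=19·(y−21) mod 26:
R(17): 19·(17−21)=-76≡2 → C
B(1): 19·(1−21)=-380≡10 → K
M(12): 19·(12−21)=-171≡11 → L
Y(24): 19·(24−21)=57≡5 → F
T(19): 19·(19−21)=-38≡14 → O
J(9): 19·(9−21)=-228≡6 → G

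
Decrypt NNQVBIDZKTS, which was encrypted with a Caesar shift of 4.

N(13): 13−4=9 → J
N(13): 13−4=9 → J
Q(16): 16−4=12 → M
V(21): 21−4=17 → R
B(1): 1−4=-3≡23 → X
I(8): 8−4=4 → E
D(3): 3−4=-1≡25 → Z
Z(25): 25−4=21 → V
K(10): 10−4=6 → G
T(19): 19−4=15 → P
S(18): 18−4=14 → O

JJMRXEZVGPO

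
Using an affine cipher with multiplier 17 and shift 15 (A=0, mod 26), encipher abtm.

pgal

a(0): 17·0+15=15 → p
b(1): 17·1+15=32≡6 → g
t(19): 17·19+15=338≡0 → a
m(12): 17·12+15=219≡11 → l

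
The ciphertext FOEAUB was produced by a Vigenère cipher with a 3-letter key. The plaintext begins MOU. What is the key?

TAK

Subtract each crib letter from the matching ciphertext letter (mod 26):
F(5)−M(12)=-7≡19 → T
O(14)−O(14)=0 → A
E(4)−U(20)=-16≡10 → K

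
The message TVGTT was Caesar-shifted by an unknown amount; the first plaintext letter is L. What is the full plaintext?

LNYLL

From the crib: T(19)−L(11)=8, so the shift is 8.
Subtract 8 from each ciphertext letter:
T(19): 19−8=11 → L
V(21): 21−8=13 → N
G(6): 6−8=-2≡24 → Y
T(19): 19−8=11 → L
T(19): 19−8=11 → L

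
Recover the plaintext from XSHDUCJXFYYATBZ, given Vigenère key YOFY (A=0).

ZECFWOEZHKTCVNU

Repeat the key across the ciphertext: YOFYYOFYYOFYYOF
X(23)−Y(24): -1≡25 → Z
S(18)−O(14): 4 → E
H(7)−F(5): 2 → C
D(3)−Y(24): -21≡5 → F
U(20)−Y(24): -4≡22 → W
C(2)−O(14): -12≡14 → O
J(9)−F(5): 4 → E
X(23)−Y(24): -1≡25 → Z
F(5)−Y(24): -19≡7 → H
Y(24)−O(14): 10 → K
Y(24)−F(5): 19 → T
A(0)−Y(24): -24≡2 → C
T(19)−Y(24): -5≡21 → V
B(1)−O(14): -13≡13 → N
Z(25)−F(5): 20 → U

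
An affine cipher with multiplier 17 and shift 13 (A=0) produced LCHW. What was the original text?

GHSZ

The inverse of 17 mod 26 is 23, since 17·23=391≡1. Apply D(y)=23·(y−13) mod 26:
L(11): 23·(11−13)=-46≡6 → G
C(2): 23·(2−13)=-253≡7 → H
H(7): 23·(7−13)=-138≡18 → S
W(22): 23·(22−13)=207≡25 → Z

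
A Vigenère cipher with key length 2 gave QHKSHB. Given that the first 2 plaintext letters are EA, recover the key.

Subtract each crib letter from the matching ciphertext letter (mod 26):
Q(16)−E(4)=12 → M
H(7)−A(0)=7 → H

MH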